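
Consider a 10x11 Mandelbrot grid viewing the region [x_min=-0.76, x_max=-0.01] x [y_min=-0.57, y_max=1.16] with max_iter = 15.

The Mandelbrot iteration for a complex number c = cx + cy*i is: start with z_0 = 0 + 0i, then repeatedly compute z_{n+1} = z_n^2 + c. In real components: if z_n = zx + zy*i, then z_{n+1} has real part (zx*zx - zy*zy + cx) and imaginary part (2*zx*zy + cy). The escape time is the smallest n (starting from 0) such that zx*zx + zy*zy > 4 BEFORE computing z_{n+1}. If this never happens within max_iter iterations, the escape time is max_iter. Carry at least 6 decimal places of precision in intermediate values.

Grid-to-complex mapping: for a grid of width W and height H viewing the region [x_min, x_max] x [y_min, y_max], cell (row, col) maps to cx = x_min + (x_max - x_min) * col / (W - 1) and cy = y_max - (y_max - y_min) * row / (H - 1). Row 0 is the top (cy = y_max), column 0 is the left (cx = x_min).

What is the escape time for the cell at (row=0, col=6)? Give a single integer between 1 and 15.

z_0 = 0 + 0i, c = -0.2600 + 1.1600i
Iter 1: z = -0.2600 + 1.1600i, |z|^2 = 1.4132
Iter 2: z = -1.5380 + 0.5568i, |z|^2 = 2.6755
Iter 3: z = 1.7954 + -0.5527i, |z|^2 = 3.5290
Iter 4: z = 2.6580 + -0.8247i, |z|^2 = 7.7453
Escaped at iteration 4

Answer: 4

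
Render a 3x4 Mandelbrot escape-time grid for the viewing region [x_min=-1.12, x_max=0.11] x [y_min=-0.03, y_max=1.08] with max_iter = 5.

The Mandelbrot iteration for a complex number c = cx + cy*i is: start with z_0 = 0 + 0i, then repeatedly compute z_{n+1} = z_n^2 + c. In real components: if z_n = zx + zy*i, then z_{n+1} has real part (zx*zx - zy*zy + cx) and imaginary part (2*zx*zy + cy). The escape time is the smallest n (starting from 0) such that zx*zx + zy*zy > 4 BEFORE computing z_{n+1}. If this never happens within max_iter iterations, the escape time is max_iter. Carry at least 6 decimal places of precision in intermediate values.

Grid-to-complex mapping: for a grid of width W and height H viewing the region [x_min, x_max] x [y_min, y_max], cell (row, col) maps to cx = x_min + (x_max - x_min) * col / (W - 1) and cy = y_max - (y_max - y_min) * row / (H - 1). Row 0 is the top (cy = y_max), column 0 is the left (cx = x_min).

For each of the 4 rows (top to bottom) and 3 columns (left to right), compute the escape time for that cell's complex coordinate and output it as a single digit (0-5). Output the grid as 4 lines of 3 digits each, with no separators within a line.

(row=0, col=0): c = -1.1200 + 1.0800i → escape time 3
(row=0, col=1): c = -0.5050 + 1.0800i → escape time 4
(row=0, col=2): c = 0.1100 + 1.0800i → escape time 4
(row=1, col=0): c = -1.1200 + 0.7100i → escape time 3
(row=1, col=1): c = -0.5050 + 0.7100i → escape time 5
(row=1, col=2): c = 0.1100 + 0.7100i → escape time 5
(row=2, col=0): c = -1.1200 + 0.3400i → escape time 5
(row=2, col=1): c = -0.5050 + 0.3400i → escape time 5
(row=2, col=2): c = 0.1100 + 0.3400i → escape time 5
(row=3, col=0): c = -1.1200 + -0.0300i → escape time 5
(row=3, col=1): c = -0.5050 + -0.0300i → escape time 5
(row=3, col=2): c = 0.1100 + -0.0300i → escape time 5

Answer: 344
355
555
555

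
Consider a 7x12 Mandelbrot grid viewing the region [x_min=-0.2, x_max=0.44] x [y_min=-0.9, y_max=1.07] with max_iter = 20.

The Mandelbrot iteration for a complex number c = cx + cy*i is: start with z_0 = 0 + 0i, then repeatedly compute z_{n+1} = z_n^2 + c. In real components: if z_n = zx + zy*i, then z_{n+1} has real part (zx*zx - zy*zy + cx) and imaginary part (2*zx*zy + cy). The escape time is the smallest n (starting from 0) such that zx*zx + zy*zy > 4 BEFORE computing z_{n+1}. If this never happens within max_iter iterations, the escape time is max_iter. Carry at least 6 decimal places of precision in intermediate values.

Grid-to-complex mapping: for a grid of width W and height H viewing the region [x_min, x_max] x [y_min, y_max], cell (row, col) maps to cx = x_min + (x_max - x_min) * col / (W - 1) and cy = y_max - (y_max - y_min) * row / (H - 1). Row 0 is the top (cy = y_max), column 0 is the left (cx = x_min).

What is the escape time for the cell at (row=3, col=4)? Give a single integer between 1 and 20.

z_0 = 0 + 0i, c = 0.2267 + 0.5327i
Iter 1: z = 0.2267 + 0.5327i, |z|^2 = 0.3352
Iter 2: z = -0.0058 + 0.7742i, |z|^2 = 0.5995
Iter 3: z = -0.3727 + 0.5238i, |z|^2 = 0.4133
Iter 4: z = 0.0912 + 0.1422i, |z|^2 = 0.0286
Iter 5: z = 0.2148 + 0.5587i, |z|^2 = 0.3582
Iter 6: z = -0.0393 + 0.7727i, |z|^2 = 0.5986
Iter 7: z = -0.3688 + 0.4719i, |z|^2 = 0.3588
Iter 8: z = 0.1400 + 0.1846i, |z|^2 = 0.0537
Iter 9: z = 0.2122 + 0.5844i, |z|^2 = 0.3865
Iter 10: z = -0.0698 + 0.7807i, |z|^2 = 0.6144
Iter 11: z = -0.3780 + 0.4237i, |z|^2 = 0.3224
Iter 12: z = 0.1900 + 0.2124i, |z|^2 = 0.0812
Iter 13: z = 0.2177 + 0.6135i, |z|^2 = 0.4237
Iter 14: z = -0.1023 + 0.7998i, |z|^2 = 0.6501
Iter 15: z = -0.4025 + 0.3691i, |z|^2 = 0.2982
Iter 16: z = 0.2525 + 0.2356i, |z|^2 = 0.1192
Iter 17: z = 0.2349 + 0.6517i, |z|^2 = 0.4799
Iter 18: z = -0.1429 + 0.8389i, |z|^2 = 0.7241
Iter 19: z = -0.4566 + 0.2930i, |z|^2 = 0.2944

Answer: 20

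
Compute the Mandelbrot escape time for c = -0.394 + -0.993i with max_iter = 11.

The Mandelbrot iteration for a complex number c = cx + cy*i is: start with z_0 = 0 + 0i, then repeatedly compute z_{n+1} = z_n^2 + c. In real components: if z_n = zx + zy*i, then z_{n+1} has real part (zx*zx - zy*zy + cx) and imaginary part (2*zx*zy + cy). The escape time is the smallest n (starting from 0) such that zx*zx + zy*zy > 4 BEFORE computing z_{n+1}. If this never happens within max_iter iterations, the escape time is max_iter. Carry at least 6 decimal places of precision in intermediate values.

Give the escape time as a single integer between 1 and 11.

z_0 = 0 + 0i, c = -0.3940 + -0.9930i
Iter 1: z = -0.3940 + -0.9930i, |z|^2 = 1.1413
Iter 2: z = -1.2248 + -0.2105i, |z|^2 = 1.5445
Iter 3: z = 1.0618 + -0.4773i, |z|^2 = 1.3554
Iter 4: z = 0.5057 + -2.0067i, |z|^2 = 4.2825
Escaped at iteration 4

Answer: 4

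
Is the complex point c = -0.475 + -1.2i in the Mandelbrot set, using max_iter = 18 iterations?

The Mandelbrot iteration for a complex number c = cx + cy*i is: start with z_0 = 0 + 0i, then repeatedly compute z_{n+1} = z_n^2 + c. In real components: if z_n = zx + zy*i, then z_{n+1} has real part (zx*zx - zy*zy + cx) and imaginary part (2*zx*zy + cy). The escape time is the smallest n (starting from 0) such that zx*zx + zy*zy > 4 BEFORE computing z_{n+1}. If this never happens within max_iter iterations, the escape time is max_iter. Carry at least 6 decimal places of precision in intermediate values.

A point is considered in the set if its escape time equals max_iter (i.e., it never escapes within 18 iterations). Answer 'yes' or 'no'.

Answer: no

Derivation:
z_0 = 0 + 0i, c = -0.4750 + -1.2000i
Iter 1: z = -0.4750 + -1.2000i, |z|^2 = 1.6656
Iter 2: z = -1.6894 + -0.0600i, |z|^2 = 2.8576
Iter 3: z = 2.3754 + -0.9973i, |z|^2 = 6.6370
Escaped at iteration 3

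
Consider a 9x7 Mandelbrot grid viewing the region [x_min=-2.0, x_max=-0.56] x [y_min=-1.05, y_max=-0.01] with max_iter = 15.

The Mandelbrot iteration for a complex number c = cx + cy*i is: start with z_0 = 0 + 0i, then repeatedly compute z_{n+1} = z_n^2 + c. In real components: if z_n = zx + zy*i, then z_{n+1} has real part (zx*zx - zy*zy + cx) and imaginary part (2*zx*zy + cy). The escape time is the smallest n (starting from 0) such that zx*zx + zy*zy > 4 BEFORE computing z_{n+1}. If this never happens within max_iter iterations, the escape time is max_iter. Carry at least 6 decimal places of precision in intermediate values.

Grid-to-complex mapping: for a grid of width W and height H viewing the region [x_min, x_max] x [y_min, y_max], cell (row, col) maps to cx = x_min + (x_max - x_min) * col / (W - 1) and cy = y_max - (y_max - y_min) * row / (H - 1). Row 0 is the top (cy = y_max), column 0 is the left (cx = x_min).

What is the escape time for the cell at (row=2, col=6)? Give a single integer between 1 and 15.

Answer: 7

Derivation:
z_0 = 0 + 0i, c = -0.9200 + -0.3567i
Iter 1: z = -0.9200 + -0.3567i, |z|^2 = 0.9736
Iter 2: z = -0.2008 + 0.2996i, |z|^2 = 0.1301
Iter 3: z = -0.9694 + -0.4770i, |z|^2 = 1.1673
Iter 4: z = -0.2077 + 0.5682i, |z|^2 = 0.3660
Iter 5: z = -1.1997 + -0.5927i, |z|^2 = 1.7905
Iter 6: z = 0.1679 + 1.0654i, |z|^2 = 1.1633
Iter 7: z = -2.0269 + 0.0011i, |z|^2 = 4.1084
Escaped at iteration 7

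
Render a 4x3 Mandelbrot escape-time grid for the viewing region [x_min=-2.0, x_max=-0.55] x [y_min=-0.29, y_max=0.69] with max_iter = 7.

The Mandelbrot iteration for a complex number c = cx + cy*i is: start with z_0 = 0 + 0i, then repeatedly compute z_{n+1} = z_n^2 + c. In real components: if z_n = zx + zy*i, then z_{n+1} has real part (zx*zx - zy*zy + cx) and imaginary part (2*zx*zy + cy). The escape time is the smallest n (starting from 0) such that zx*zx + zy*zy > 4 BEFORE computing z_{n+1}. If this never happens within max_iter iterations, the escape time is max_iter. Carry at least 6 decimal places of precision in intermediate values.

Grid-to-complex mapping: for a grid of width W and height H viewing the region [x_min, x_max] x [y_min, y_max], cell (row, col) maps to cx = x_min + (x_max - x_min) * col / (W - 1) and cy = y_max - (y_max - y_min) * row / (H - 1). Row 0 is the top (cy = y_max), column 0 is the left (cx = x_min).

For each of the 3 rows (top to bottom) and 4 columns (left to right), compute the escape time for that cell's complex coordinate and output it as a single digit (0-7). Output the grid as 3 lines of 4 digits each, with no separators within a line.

(row=0, col=0): c = -2.0000 + 0.6900i → escape time 1
(row=0, col=1): c = -1.5167 + 0.6900i → escape time 3
(row=0, col=2): c = -1.0333 + 0.6900i → escape time 4
(row=0, col=3): c = -0.5500 + 0.6900i → escape time 7
(row=1, col=0): c = -2.0000 + 0.2000i → escape time 1
(row=1, col=1): c = -1.5167 + 0.2000i → escape time 5
(row=1, col=2): c = -1.0333 + 0.2000i → escape time 7
(row=1, col=3): c = -0.5500 + 0.2000i → escape time 7
(row=2, col=0): c = -2.0000 + -0.2900i → escape time 1
(row=2, col=1): c = -1.5167 + -0.2900i → escape time 5
(row=2, col=2): c = -1.0333 + -0.2900i → escape time 7
(row=2, col=3): c = -0.5500 + -0.2900i → escape time 7

Answer: 1347
1577
1577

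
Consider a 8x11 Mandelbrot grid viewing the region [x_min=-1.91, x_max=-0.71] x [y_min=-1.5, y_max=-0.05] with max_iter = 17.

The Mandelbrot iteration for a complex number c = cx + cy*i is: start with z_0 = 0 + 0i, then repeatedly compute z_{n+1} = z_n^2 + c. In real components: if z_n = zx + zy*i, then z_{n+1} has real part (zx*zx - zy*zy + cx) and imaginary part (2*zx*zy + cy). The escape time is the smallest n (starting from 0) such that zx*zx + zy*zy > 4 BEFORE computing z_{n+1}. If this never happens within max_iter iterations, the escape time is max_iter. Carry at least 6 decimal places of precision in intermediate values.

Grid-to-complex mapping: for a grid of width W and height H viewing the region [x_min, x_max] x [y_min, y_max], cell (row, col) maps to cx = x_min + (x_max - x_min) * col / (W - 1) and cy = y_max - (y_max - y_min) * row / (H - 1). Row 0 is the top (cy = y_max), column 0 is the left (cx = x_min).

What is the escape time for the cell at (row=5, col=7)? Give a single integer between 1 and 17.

z_0 = 0 + 0i, c = -0.7100 + -0.7750i
Iter 1: z = -0.7100 + -0.7750i, |z|^2 = 1.1047
Iter 2: z = -0.8065 + 0.3255i, |z|^2 = 0.7564
Iter 3: z = -0.1655 + -1.3000i, |z|^2 = 1.7175
Iter 4: z = -2.3727 + -0.3448i, |z|^2 = 5.7488
Escaped at iteration 4

Answer: 4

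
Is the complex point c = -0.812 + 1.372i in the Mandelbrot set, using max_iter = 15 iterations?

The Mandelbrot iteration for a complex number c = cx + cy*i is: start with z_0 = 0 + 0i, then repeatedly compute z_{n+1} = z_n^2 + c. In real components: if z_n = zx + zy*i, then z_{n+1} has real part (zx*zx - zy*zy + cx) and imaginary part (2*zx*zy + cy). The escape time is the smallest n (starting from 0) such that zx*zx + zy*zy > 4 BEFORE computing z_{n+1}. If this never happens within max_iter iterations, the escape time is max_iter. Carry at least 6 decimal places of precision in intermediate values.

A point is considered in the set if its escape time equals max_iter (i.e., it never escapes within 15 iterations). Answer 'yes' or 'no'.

z_0 = 0 + 0i, c = -0.8120 + 1.3720i
Iter 1: z = -0.8120 + 1.3720i, |z|^2 = 2.5417
Iter 2: z = -2.0350 + -0.8561i, |z|^2 = 4.8743
Escaped at iteration 2

Answer: no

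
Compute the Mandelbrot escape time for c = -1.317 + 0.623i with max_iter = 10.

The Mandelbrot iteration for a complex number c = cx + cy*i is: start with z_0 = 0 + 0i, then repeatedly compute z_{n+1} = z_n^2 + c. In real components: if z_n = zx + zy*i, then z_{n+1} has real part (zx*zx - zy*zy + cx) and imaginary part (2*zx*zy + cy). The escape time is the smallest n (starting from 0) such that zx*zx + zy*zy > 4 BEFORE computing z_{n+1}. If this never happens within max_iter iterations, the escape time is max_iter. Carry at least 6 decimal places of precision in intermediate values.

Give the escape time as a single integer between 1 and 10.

z_0 = 0 + 0i, c = -1.3170 + 0.6230i
Iter 1: z = -1.3170 + 0.6230i, |z|^2 = 2.1226
Iter 2: z = 0.0294 + -1.0180i, |z|^2 = 1.0371
Iter 3: z = -2.3524 + 0.5632i, |z|^2 = 5.8511
Escaped at iteration 3

Answer: 3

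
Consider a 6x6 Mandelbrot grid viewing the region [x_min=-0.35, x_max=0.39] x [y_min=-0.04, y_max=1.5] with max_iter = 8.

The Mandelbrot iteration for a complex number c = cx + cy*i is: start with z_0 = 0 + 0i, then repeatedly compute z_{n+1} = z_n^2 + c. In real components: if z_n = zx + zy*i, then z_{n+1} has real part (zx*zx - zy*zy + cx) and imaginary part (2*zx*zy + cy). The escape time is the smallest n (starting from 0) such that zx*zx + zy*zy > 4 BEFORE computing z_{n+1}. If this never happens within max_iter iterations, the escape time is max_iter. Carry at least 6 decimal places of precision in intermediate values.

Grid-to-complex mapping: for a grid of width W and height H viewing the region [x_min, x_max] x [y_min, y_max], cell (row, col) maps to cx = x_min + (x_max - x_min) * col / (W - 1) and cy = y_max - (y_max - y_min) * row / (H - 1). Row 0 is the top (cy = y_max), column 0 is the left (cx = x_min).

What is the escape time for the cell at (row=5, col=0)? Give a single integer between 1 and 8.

Answer: 8

Derivation:
z_0 = 0 + 0i, c = -0.3500 + -0.0400i
Iter 1: z = -0.3500 + -0.0400i, |z|^2 = 0.1241
Iter 2: z = -0.2291 + -0.0120i, |z|^2 = 0.0526
Iter 3: z = -0.2977 + -0.0345i, |z|^2 = 0.0898
Iter 4: z = -0.2626 + -0.0195i, |z|^2 = 0.0693
Iter 5: z = -0.2814 + -0.0298i, |z|^2 = 0.0801
Iter 6: z = -0.2717 + -0.0232i, |z|^2 = 0.0744
Iter 7: z = -0.2767 + -0.0274i, |z|^2 = 0.0773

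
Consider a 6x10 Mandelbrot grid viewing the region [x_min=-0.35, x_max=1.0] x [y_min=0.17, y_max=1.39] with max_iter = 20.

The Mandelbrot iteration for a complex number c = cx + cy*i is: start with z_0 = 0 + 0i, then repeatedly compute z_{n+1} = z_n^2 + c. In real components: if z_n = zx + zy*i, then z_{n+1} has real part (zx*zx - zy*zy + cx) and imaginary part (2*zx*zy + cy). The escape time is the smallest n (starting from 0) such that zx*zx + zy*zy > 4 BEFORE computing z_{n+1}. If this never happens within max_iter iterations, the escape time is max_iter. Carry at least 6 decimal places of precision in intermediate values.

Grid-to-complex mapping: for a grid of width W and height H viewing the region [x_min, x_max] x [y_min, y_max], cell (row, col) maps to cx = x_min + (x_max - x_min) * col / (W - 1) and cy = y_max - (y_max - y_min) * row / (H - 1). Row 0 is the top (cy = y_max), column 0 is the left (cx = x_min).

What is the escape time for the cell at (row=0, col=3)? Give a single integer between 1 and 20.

z_0 = 0 + 0i, c = 0.4600 + 1.3900i
Iter 1: z = 0.4600 + 1.3900i, |z|^2 = 2.1437
Iter 2: z = -1.2605 + 2.6688i, |z|^2 = 8.7114
Escaped at iteration 2

Answer: 2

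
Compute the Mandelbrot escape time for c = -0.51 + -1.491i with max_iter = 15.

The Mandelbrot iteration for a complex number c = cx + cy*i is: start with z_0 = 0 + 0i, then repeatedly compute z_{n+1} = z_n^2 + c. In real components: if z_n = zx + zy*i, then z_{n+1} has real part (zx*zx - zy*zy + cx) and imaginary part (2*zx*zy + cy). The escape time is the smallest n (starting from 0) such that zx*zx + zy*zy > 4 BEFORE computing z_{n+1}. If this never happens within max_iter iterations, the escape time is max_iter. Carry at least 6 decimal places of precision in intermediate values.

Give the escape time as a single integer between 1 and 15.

Answer: 2

Derivation:
z_0 = 0 + 0i, c = -0.5100 + -1.4910i
Iter 1: z = -0.5100 + -1.4910i, |z|^2 = 2.4832
Iter 2: z = -2.4730 + 0.0298i, |z|^2 = 6.1165
Escaped at iteration 2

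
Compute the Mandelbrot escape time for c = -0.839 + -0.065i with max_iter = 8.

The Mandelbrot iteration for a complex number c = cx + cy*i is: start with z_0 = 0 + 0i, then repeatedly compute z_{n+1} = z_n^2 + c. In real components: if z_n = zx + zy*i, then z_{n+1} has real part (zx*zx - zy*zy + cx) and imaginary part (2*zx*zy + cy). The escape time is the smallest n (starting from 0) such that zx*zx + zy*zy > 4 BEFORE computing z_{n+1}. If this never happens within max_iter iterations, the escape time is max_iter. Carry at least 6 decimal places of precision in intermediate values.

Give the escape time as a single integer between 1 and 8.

Answer: 8

Derivation:
z_0 = 0 + 0i, c = -0.8390 + -0.0650i
Iter 1: z = -0.8390 + -0.0650i, |z|^2 = 0.7081
Iter 2: z = -0.1393 + 0.0441i, |z|^2 = 0.0213
Iter 3: z = -0.8215 + -0.0773i, |z|^2 = 0.6809
Iter 4: z = -0.1700 + 0.0620i, |z|^2 = 0.0328
Iter 5: z = -0.8139 + -0.0861i, |z|^2 = 0.6699
Iter 6: z = -0.1839 + 0.0751i, |z|^2 = 0.0395
Iter 7: z = -0.8108 + -0.0926i, |z|^2 = 0.6660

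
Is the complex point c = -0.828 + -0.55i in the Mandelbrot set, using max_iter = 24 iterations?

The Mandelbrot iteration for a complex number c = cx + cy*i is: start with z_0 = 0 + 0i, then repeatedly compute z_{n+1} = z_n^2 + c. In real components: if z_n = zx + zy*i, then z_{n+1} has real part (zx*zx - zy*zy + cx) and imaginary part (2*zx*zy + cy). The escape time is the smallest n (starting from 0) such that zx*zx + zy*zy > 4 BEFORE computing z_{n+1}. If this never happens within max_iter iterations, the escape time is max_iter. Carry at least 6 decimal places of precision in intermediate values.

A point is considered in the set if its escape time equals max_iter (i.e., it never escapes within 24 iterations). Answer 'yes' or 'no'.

z_0 = 0 + 0i, c = -0.8280 + -0.5500i
Iter 1: z = -0.8280 + -0.5500i, |z|^2 = 0.9881
Iter 2: z = -0.4449 + 0.3608i, |z|^2 = 0.3281
Iter 3: z = -0.7602 + -0.8711i, |z|^2 = 1.3367
Iter 4: z = -1.0088 + 0.7744i, |z|^2 = 1.6173
Iter 5: z = -0.4100 + -2.1124i, |z|^2 = 4.6303
Escaped at iteration 5

Answer: no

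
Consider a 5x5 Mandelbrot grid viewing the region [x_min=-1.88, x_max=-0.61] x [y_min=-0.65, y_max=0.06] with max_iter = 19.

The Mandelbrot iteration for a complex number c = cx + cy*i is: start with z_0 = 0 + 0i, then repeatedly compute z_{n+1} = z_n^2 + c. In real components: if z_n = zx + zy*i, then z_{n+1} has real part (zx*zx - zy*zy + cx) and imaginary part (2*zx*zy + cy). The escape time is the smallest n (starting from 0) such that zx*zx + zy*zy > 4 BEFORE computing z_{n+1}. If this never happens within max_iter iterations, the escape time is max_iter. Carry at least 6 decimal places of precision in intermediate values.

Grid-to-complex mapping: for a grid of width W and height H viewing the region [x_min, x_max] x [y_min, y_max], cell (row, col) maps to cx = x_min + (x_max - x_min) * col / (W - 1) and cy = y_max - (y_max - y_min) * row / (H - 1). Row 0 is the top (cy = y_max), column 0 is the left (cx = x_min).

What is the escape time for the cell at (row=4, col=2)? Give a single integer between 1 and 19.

Answer: 3

Derivation:
z_0 = 0 + 0i, c = -1.2450 + -0.6500i
Iter 1: z = -1.2450 + -0.6500i, |z|^2 = 1.9725
Iter 2: z = -0.1175 + 0.9685i, |z|^2 = 0.9518
Iter 3: z = -2.1692 + -0.8775i, |z|^2 = 5.4755
Escaped at iteration 3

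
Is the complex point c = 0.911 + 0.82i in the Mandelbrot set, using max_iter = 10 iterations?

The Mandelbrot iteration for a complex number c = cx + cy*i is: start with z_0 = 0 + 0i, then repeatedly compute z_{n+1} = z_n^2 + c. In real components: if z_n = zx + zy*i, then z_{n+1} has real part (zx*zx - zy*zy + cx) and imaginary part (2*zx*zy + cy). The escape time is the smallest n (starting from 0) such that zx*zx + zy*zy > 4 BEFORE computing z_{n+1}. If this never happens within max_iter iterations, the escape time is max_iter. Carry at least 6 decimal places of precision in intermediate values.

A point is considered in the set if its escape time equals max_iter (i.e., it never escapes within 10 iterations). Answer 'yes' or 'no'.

Answer: no

Derivation:
z_0 = 0 + 0i, c = 0.9110 + 0.8200i
Iter 1: z = 0.9110 + 0.8200i, |z|^2 = 1.5023
Iter 2: z = 1.0685 + 2.3140i, |z|^2 = 6.4965
Escaped at iteration 2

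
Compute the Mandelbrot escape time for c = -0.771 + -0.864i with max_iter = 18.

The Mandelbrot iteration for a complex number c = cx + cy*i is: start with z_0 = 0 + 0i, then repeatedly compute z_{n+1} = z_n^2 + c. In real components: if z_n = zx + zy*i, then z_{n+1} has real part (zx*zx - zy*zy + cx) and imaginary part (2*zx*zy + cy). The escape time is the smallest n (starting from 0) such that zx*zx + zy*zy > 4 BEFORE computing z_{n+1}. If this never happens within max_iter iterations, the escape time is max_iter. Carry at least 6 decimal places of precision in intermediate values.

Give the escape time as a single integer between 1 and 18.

Answer: 4

Derivation:
z_0 = 0 + 0i, c = -0.7710 + -0.8640i
Iter 1: z = -0.7710 + -0.8640i, |z|^2 = 1.3409
Iter 2: z = -0.9231 + 0.4683i, |z|^2 = 1.0713
Iter 3: z = -0.1383 + -1.7285i, |z|^2 = 3.0069
Iter 4: z = -3.7396 + -0.3860i, |z|^2 = 14.1339
Escaped at iteration 4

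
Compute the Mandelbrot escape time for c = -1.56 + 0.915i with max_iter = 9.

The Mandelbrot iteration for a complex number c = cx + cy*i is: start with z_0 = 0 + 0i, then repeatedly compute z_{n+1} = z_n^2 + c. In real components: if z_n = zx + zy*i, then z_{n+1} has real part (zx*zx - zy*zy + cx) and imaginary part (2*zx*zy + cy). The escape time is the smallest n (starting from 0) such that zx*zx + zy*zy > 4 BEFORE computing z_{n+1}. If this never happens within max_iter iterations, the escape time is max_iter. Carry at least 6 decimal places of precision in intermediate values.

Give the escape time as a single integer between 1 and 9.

z_0 = 0 + 0i, c = -1.5600 + 0.9150i
Iter 1: z = -1.5600 + 0.9150i, |z|^2 = 3.2708
Iter 2: z = 0.0364 + -1.9398i, |z|^2 = 3.7641
Iter 3: z = -5.3215 + 0.7739i, |z|^2 = 28.9173
Escaped at iteration 3

Answer: 3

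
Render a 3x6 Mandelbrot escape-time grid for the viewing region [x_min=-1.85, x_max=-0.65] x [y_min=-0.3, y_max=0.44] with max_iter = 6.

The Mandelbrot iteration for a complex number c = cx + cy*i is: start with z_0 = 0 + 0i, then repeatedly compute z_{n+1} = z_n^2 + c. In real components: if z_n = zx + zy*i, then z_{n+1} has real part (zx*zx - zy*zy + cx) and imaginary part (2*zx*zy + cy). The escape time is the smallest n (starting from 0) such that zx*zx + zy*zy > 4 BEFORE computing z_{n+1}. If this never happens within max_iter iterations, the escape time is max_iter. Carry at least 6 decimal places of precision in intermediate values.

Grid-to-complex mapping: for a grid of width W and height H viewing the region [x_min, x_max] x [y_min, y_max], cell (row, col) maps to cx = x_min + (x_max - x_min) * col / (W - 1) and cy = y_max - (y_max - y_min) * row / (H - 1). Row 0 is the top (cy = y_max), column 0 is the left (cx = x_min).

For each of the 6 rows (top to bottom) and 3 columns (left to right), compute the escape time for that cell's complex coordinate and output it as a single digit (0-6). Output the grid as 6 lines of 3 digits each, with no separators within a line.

Answer: 366
366
466
666
466
366

Derivation:
(row=0, col=0): c = -1.8500 + 0.4400i → escape time 3
(row=0, col=1): c = -1.2500 + 0.4400i → escape time 6
(row=0, col=2): c = -0.6500 + 0.4400i → escape time 6
(row=1, col=0): c = -1.8500 + 0.2920i → escape time 3
(row=1, col=1): c = -1.2500 + 0.2920i → escape time 6
(row=1, col=2): c = -0.6500 + 0.2920i → escape time 6
(row=2, col=0): c = -1.8500 + 0.1440i → escape time 4
(row=2, col=1): c = -1.2500 + 0.1440i → escape time 6
(row=2, col=2): c = -0.6500 + 0.1440i → escape time 6
(row=3, col=0): c = -1.8500 + -0.0040i → escape time 6
(row=3, col=1): c = -1.2500 + -0.0040i → escape time 6
(row=3, col=2): c = -0.6500 + -0.0040i → escape time 6
(row=4, col=0): c = -1.8500 + -0.1520i → escape time 4
(row=4, col=1): c = -1.2500 + -0.1520i → escape time 6
(row=4, col=2): c = -0.6500 + -0.1520i → escape time 6
(row=5, col=0): c = -1.8500 + -0.3000i → escape time 3
(row=5, col=1): c = -1.2500 + -0.3000i → escape time 6
(row=5, col=2): c = -0.6500 + -0.3000i → escape time 6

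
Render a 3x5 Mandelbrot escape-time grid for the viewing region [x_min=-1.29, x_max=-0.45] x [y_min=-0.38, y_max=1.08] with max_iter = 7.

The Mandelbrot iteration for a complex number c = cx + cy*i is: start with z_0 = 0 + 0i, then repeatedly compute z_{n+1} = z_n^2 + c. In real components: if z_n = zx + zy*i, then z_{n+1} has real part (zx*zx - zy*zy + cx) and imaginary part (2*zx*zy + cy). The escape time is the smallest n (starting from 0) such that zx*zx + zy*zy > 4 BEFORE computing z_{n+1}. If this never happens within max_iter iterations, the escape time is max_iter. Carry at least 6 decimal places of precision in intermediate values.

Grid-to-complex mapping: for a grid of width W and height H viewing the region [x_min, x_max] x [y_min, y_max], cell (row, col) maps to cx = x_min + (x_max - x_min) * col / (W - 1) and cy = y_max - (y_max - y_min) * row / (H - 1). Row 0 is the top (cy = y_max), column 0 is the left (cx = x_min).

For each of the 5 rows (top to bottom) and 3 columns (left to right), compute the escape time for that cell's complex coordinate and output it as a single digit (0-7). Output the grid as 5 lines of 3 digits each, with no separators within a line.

Answer: 334
347
777
777
777

Derivation:
(row=0, col=0): c = -1.2900 + 1.0800i → escape time 3
(row=0, col=1): c = -0.8700 + 1.0800i → escape time 3
(row=0, col=2): c = -0.4500 + 1.0800i → escape time 4
(row=1, col=0): c = -1.2900 + 0.7150i → escape time 3
(row=1, col=1): c = -0.8700 + 0.7150i → escape time 4
(row=1, col=2): c = -0.4500 + 0.7150i → escape time 7
(row=2, col=0): c = -1.2900 + 0.3500i → escape time 7
(row=2, col=1): c = -0.8700 + 0.3500i → escape time 7
(row=2, col=2): c = -0.4500 + 0.3500i → escape time 7
(row=3, col=0): c = -1.2900 + -0.0150i → escape time 7
(row=3, col=1): c = -0.8700 + -0.0150i → escape time 7
(row=3, col=2): c = -0.4500 + -0.0150i → escape time 7
(row=4, col=0): c = -1.2900 + -0.3800i → escape time 7
(row=4, col=1): c = -0.8700 + -0.3800i → escape time 7
(row=4, col=2): c = -0.4500 + -0.3800i → escape time 7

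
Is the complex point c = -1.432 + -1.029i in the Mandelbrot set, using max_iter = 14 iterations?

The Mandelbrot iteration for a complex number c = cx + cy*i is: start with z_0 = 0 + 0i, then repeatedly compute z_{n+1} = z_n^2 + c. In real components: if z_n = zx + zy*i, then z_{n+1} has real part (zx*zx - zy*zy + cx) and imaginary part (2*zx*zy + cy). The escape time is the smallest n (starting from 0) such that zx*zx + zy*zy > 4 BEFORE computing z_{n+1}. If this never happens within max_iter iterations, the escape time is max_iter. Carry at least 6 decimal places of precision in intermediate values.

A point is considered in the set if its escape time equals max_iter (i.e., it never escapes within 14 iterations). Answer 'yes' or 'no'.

Answer: no

Derivation:
z_0 = 0 + 0i, c = -1.4320 + -1.0290i
Iter 1: z = -1.4320 + -1.0290i, |z|^2 = 3.1095
Iter 2: z = -0.4402 + 1.9181i, |z|^2 = 3.8727
Iter 3: z = -4.9171 + -2.7177i, |z|^2 = 31.5644
Escaped at iteration 3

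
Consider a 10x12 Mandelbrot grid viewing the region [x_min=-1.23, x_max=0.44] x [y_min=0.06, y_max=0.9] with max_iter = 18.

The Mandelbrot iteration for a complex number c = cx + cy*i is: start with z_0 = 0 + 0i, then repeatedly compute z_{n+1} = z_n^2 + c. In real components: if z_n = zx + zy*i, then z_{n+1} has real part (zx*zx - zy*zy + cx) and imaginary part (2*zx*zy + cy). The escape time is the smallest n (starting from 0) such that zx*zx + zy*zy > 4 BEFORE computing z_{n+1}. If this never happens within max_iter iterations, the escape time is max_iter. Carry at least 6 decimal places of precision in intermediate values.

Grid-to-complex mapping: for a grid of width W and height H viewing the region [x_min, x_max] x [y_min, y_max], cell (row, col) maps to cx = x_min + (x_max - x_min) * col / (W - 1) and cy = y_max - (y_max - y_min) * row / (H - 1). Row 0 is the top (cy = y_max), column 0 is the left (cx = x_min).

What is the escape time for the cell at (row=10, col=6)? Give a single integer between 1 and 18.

z_0 = 0 + 0i, c = -0.1167 + 0.1364i
Iter 1: z = -0.1167 + 0.1364i, |z|^2 = 0.0322
Iter 2: z = -0.1217 + 0.1045i, |z|^2 = 0.0257
Iter 3: z = -0.1128 + 0.1109i, |z|^2 = 0.0250
Iter 4: z = -0.1162 + 0.1113i, |z|^2 = 0.0259
Iter 5: z = -0.1155 + 0.1105i, |z|^2 = 0.0256
Iter 6: z = -0.1155 + 0.1108i, |z|^2 = 0.0256
Iter 7: z = -0.1156 + 0.1108i, |z|^2 = 0.0256
Iter 8: z = -0.1156 + 0.1108i, |z|^2 = 0.0256
Iter 9: z = -0.1156 + 0.1108i, |z|^2 = 0.0256
Iter 10: z = -0.1156 + 0.1108i, |z|^2 = 0.0256
Iter 11: z = -0.1156 + 0.1108i, |z|^2 = 0.0256
Iter 12: z = -0.1156 + 0.1108i, |z|^2 = 0.0256
Iter 13: z = -0.1156 + 0.1108i, |z|^2 = 0.0256
Iter 14: z = -0.1156 + 0.1108i, |z|^2 = 0.0256
Iter 15: z = -0.1156 + 0.1108i, |z|^2 = 0.0256
Iter 16: z = -0.1156 + 0.1108i, |z|^2 = 0.0256
Iter 17: z = -0.1156 + 0.1108i, |z|^2 = 0.0256

Answer: 18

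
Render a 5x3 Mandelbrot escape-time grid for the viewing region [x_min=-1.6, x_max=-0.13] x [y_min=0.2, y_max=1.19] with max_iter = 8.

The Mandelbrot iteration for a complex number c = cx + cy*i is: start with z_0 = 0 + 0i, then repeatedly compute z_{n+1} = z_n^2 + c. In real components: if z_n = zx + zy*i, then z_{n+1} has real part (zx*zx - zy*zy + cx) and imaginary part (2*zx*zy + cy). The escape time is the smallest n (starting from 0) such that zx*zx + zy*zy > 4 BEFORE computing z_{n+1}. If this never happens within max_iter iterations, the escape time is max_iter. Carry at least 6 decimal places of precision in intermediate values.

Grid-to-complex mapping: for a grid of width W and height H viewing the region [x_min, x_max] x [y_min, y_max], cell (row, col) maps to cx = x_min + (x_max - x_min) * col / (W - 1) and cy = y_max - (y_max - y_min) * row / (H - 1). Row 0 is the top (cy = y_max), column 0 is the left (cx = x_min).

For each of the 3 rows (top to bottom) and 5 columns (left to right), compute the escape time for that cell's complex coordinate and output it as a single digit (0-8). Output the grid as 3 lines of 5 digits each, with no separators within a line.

Answer: 22333
33488
58888

Derivation:
(row=0, col=0): c = -1.6000 + 1.1900i → escape time 2
(row=0, col=1): c = -1.2325 + 1.1900i → escape time 2
(row=0, col=2): c = -0.8650 + 1.1900i → escape time 3
(row=0, col=3): c = -0.4975 + 1.1900i → escape time 3
(row=0, col=4): c = -0.1300 + 1.1900i → escape time 3
(row=1, col=0): c = -1.6000 + 0.6950i → escape time 3
(row=1, col=1): c = -1.2325 + 0.6950i → escape time 3
(row=1, col=2): c = -0.8650 + 0.6950i → escape time 4
(row=1, col=3): c = -0.4975 + 0.6950i → escape time 8
(row=1, col=4): c = -0.1300 + 0.6950i → escape time 8
(row=2, col=0): c = -1.6000 + 0.2000i → escape time 5
(row=2, col=1): c = -1.2325 + 0.2000i → escape time 8
(row=2, col=2): c = -0.8650 + 0.2000i → escape time 8
(row=2, col=3): c = -0.4975 + 0.2000i → escape time 8
(row=2, col=4): c = -0.1300 + 0.2000i → escape time 8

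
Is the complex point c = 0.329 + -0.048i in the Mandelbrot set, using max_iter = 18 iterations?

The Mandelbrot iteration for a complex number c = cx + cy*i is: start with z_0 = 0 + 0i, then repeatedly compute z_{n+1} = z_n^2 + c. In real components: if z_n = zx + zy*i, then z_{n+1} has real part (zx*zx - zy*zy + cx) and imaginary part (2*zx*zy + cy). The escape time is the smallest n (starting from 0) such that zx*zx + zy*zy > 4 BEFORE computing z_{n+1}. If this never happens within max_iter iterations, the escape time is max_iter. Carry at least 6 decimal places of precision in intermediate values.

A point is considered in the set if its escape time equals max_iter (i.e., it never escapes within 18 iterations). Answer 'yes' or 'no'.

Answer: yes

Derivation:
z_0 = 0 + 0i, c = 0.3290 + -0.0480i
Iter 1: z = 0.3290 + -0.0480i, |z|^2 = 0.1105
Iter 2: z = 0.4349 + -0.0796i, |z|^2 = 0.1955
Iter 3: z = 0.5118 + -0.1172i, |z|^2 = 0.2757
Iter 4: z = 0.5772 + -0.1680i, |z|^2 = 0.3614
Iter 5: z = 0.6340 + -0.2420i, |z|^2 = 0.4605
Iter 6: z = 0.6724 + -0.3548i, |z|^2 = 0.5780
Iter 7: z = 0.6552 + -0.5251i, |z|^2 = 0.7051
Iter 8: z = 0.4826 + -0.7361i, |z|^2 = 0.7748
Iter 9: z = 0.0200 + -0.7585i, |z|^2 = 0.5757
Iter 10: z = -0.2459 + -0.0784i, |z|^2 = 0.0666
Iter 11: z = 0.3833 + -0.0095i, |z|^2 = 0.1470
Iter 12: z = 0.4758 + -0.0553i, |z|^2 = 0.2295
Iter 13: z = 0.5524 + -0.1006i, |z|^2 = 0.3152
Iter 14: z = 0.6240 + -0.1591i, |z|^2 = 0.4147
Iter 15: z = 0.6931 + -0.2466i, |z|^2 = 0.5411
Iter 16: z = 0.7485 + -0.3898i, |z|^2 = 0.7122
Iter 17: z = 0.7374 + -0.6315i, |z|^2 = 0.9425
Did not escape in 18 iterations → in set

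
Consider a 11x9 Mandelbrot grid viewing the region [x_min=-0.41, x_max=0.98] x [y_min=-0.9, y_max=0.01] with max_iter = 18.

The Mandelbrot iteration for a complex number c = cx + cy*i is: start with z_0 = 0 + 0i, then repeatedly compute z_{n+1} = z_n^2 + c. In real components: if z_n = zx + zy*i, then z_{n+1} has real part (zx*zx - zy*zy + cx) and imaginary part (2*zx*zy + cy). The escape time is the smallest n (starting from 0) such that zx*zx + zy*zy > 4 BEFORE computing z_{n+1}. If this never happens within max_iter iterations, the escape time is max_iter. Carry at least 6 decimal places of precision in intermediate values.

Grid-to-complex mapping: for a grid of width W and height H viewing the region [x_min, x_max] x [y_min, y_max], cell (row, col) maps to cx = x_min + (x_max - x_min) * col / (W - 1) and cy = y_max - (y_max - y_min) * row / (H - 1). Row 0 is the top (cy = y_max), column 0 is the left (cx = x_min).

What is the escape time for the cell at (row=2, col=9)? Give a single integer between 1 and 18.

z_0 = 0 + 0i, c = 0.8410 + -0.2175i
Iter 1: z = 0.8410 + -0.2175i, |z|^2 = 0.7546
Iter 2: z = 1.5010 + -0.5833i, |z|^2 = 2.5932
Iter 3: z = 2.7536 + -1.9686i, |z|^2 = 11.4581
Escaped at iteration 3

Answer: 3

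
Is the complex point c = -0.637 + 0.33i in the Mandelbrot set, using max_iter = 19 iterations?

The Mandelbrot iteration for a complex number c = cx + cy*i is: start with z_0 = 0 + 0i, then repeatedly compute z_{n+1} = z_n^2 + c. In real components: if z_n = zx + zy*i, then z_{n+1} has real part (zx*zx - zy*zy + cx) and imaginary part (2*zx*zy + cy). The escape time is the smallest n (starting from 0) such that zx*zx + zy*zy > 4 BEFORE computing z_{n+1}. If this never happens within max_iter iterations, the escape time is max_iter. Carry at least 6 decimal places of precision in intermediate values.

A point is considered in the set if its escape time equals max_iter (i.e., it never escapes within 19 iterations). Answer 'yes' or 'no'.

Answer: yes

Derivation:
z_0 = 0 + 0i, c = -0.6370 + 0.3300i
Iter 1: z = -0.6370 + 0.3300i, |z|^2 = 0.5147
Iter 2: z = -0.3401 + -0.0904i, |z|^2 = 0.1239
Iter 3: z = -0.5295 + 0.3915i, |z|^2 = 0.4336
Iter 4: z = -0.5099 + -0.0846i, |z|^2 = 0.2672
Iter 5: z = -0.3841 + 0.4163i, |z|^2 = 0.3208
Iter 6: z = -0.6627 + 0.0102i, |z|^2 = 0.4393
Iter 7: z = -0.1979 + 0.3165i, |z|^2 = 0.1393
Iter 8: z = -0.6980 + 0.2047i, |z|^2 = 0.5291
Iter 9: z = -0.1917 + 0.0442i, |z|^2 = 0.0387
Iter 10: z = -0.6022 + 0.3131i, |z|^2 = 0.4607
Iter 11: z = -0.3724 + -0.0470i, |z|^2 = 0.1409
Iter 12: z = -0.5006 + 0.3650i, |z|^2 = 0.3838
Iter 13: z = -0.5197 + -0.0354i, |z|^2 = 0.2713
Iter 14: z = -0.3682 + 0.3668i, |z|^2 = 0.2701
Iter 15: z = -0.6360 + 0.0599i, |z|^2 = 0.4081
Iter 16: z = -0.2361 + 0.2538i, |z|^2 = 0.1202
Iter 17: z = -0.6457 + 0.2102i, |z|^2 = 0.4611
Iter 18: z = -0.2642 + 0.0586i, |z|^2 = 0.0732
Did not escape in 19 iterations → in set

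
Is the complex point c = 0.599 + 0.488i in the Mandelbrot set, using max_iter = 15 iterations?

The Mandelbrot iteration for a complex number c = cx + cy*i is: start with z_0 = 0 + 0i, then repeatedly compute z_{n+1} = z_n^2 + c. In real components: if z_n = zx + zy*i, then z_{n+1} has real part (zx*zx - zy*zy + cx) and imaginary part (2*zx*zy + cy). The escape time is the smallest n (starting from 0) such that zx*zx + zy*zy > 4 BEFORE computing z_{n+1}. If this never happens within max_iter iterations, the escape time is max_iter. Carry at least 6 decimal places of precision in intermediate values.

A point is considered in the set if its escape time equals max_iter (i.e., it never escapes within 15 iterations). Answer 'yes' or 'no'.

Answer: no

Derivation:
z_0 = 0 + 0i, c = 0.5990 + 0.4880i
Iter 1: z = 0.5990 + 0.4880i, |z|^2 = 0.5969
Iter 2: z = 0.7197 + 1.0726i, |z|^2 = 1.6684
Iter 3: z = -0.0336 + 2.0318i, |z|^2 = 4.1295
Escaped at iteration 3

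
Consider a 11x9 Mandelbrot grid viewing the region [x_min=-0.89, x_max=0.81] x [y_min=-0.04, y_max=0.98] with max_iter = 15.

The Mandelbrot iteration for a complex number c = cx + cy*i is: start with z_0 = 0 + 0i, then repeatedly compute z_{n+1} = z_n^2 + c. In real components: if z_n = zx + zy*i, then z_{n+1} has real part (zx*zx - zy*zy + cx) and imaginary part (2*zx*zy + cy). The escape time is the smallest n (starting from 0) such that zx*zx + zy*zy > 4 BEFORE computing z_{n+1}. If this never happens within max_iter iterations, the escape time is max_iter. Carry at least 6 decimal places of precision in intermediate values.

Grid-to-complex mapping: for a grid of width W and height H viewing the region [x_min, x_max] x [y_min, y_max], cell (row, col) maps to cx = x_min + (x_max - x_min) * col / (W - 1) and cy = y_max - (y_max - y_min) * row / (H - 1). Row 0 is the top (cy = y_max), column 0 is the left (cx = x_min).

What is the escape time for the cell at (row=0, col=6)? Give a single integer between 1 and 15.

z_0 = 0 + 0i, c = 0.1300 + 0.9800i
Iter 1: z = 0.1300 + 0.9800i, |z|^2 = 0.9773
Iter 2: z = -0.8135 + 1.2348i, |z|^2 = 2.1865
Iter 3: z = -0.7329 + -1.0290i, |z|^2 = 1.5961
Iter 4: z = -0.3917 + 2.4884i, |z|^2 = 6.3457
Escaped at iteration 4

Answer: 4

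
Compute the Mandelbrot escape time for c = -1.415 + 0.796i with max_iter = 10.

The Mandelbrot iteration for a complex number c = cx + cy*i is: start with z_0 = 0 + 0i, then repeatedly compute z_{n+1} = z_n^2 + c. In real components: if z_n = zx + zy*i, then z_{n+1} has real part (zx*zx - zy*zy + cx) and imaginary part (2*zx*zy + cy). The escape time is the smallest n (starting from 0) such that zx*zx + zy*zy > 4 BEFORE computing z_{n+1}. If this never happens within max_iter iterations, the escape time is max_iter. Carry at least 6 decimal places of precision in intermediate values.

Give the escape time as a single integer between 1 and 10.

z_0 = 0 + 0i, c = -1.4150 + 0.7960i
Iter 1: z = -1.4150 + 0.7960i, |z|^2 = 2.6358
Iter 2: z = -0.0464 + -1.4567i, |z|^2 = 2.1241
Iter 3: z = -3.5348 + 0.9312i, |z|^2 = 13.3616
Escaped at iteration 3

Answer: 3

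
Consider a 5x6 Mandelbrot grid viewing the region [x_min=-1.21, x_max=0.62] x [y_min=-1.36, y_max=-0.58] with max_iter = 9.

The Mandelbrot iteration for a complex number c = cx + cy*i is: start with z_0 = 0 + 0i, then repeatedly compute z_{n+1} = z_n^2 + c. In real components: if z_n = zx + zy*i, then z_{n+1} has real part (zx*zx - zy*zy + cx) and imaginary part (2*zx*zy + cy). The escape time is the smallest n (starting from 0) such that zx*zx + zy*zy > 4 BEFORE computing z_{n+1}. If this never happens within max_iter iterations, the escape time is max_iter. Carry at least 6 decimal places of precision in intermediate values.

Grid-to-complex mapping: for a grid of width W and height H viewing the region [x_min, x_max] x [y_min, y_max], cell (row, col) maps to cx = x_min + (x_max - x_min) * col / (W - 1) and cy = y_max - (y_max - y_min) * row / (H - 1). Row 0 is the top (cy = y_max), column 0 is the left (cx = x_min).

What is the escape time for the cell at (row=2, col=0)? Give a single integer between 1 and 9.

Answer: 3

Derivation:
z_0 = 0 + 0i, c = -1.2100 + -0.8920i
Iter 1: z = -1.2100 + -0.8920i, |z|^2 = 2.2598
Iter 2: z = -0.5416 + 1.2666i, |z|^2 = 1.8977
Iter 3: z = -2.5211 + -2.2639i, |z|^2 = 11.4813
Escaped at iteration 3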